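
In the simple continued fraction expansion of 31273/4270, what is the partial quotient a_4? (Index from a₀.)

3

31273 = 7·4270 + 1383   →  a_0 = 7
4270 = 3·1383 + 121   →  a_1 = 3
1383 = 11·121 + 52   →  a_2 = 11
121 = 2·52 + 17   →  a_3 = 2
52 = 3·17 + 1   →  a_4 = 3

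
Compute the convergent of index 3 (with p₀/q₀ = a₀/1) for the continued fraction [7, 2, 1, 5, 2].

Using pₖ = aₖpₖ₋₁ + pₖ₋₂, qₖ = aₖqₖ₋₁ + qₖ₋₂ (with p₋₁=1, p₋₂=0, q₋₁=0, q₋₂=1):
  k=0: a=7, p=7, q=1
  k=1: a=2, p=15, q=2
  k=2: a=1, p=22, q=3
  k=3: a=5, p=125, q=17

125/17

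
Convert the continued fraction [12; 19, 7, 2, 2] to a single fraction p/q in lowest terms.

Fold from the inside: start with 2/1.
  2 + 1/2 = 5/2
  7 + 2/5 = 37/5
  19 + 5/37 = 708/37
  12 + 37/708 = 8533/708

8533/708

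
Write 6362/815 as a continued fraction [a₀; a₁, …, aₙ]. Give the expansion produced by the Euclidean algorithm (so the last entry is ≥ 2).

6362 = 7*815 + 657
815 = 1*657 + 158
657 = 4*158 + 25
158 = 6*25 + 8
25 = 3*8 + 1
8 = 8*1 + 0  (stop)
So 6362/815 = [7; 1, 4, 6, 3, 8].

[7; 1, 4, 6, 3, 8]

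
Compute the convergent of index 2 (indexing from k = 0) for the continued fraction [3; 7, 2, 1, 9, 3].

Using pₖ = aₖpₖ₋₁ + pₖ₋₂, qₖ = aₖqₖ₋₁ + qₖ₋₂ (with p₋₁=1, p₋₂=0, q₋₁=0, q₋₂=1):
  k=0: a=3, p=3, q=1
  k=1: a=7, p=22, q=7
  k=2: a=2, p=47, q=15

47/15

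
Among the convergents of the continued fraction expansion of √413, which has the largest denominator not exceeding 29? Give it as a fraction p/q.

569/28

√413 = [20; 3, 9, 1, 4, 1, 9, 3, 40, …] (period length 8).
Convergents:
  p_0/q_0 = 20/1
  p_1/q_1 = 61/3
  p_2/q_2 = 569/28
  p_3/q_3 = 630/31
q_2 = 28 ≤ 29 < 31 = q_3, so the answer is 569/28.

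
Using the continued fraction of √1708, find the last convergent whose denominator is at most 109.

√1708 = [41; 3, 20, 3, 82, …] (period length 4).
Convergents:
  p_0/q_0 = 41/1
  p_1/q_1 = 124/3
  p_2/q_2 = 2521/61
  p_3/q_3 = 7687/186
q_2 = 61 ≤ 109 < 186 = q_3, so the answer is 2521/61.

2521/61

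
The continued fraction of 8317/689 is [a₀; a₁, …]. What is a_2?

8317 = 12·689 + 49   →  a_0 = 12
689 = 14·49 + 3   →  a_1 = 14
49 = 16·3 + 1   →  a_2 = 16

16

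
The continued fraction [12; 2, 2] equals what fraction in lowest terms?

Using pₖ = aₖpₖ₋₁ + pₖ₋₂ and qₖ = aₖqₖ₋₁ + qₖ₋₂:
  k=0: a=12, p=12, q=1
  k=1: a=2, p=25, q=2
  k=2: a=2, p=62, q=5

62/5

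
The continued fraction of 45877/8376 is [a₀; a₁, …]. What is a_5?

45877 = 5·8376 + 3997   →  a_0 = 5
8376 = 2·3997 + 382   →  a_1 = 2
3997 = 10·382 + 177   →  a_2 = 10
382 = 2·177 + 28   →  a_3 = 2
177 = 6·28 + 9   →  a_4 = 6
28 = 3·9 + 1   →  a_5 = 3

3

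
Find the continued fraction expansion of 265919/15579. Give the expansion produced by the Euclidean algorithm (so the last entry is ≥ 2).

[17; 14, 2, 11, 5, 9]

265919 = 17·15579 + 1076
15579 = 14·1076 + 515
1076 = 2·515 + 46
515 = 11·46 + 9
46 = 5·9 + 1
9 = 9·1 + 0  (stop)
So 265919/15579 = [17; 14, 2, 11, 5, 9].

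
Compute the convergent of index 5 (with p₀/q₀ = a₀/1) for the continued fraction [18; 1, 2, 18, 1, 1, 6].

2110/113

Using pₖ = aₖpₖ₋₁ + pₖ₋₂, qₖ = aₖqₖ₋₁ + qₖ₋₂ (with p₋₁=1, p₋₂=0, q₋₁=0, q₋₂=1):
  k=0: a=18, p=18, q=1
  k=1: a=1, p=19, q=1
  k=2: a=2, p=56, q=3
  k=3: a=18, p=1027, q=55
  k=4: a=1, p=1083, q=58
  k=5: a=1, p=2110, q=113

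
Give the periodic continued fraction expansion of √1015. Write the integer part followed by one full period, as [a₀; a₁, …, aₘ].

[31; 1, 6, 10, 2, 10, 6, 1, 62]

a₀ = ⌊√1015⌋ = 31.
With m₀=0, d₀=1 and mₖ₊₁ = dₖaₖ − mₖ, dₖ₊₁ = (n − mₖ₊₁²)/dₖ, aₖ₊₁ = ⌊(a₀+mₖ₊₁)/dₖ₊₁⌋:
  k=1: m=31, d=54, a=1
  k=2: m=23, d=9, a=6
  k=3: m=31, d=6, a=10
  k=4: m=29, d=29, a=2
  k=5: m=29, d=6, a=10
  k=6: m=31, d=9, a=6
  k=7: m=23, d=54, a=1
  k=8: m=31, d=1, a=62
d=1 and a=2a₀=62 at k=8, so the next step gives (m, d) = (31, 54) again — its k=1 value — and the period has length 8.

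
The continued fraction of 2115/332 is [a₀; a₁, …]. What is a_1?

2115 = 6·332 + 123   →  a_0 = 6
332 = 2·123 + 86   →  a_1 = 2

2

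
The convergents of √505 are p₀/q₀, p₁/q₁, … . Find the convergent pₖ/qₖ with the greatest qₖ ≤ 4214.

72765/3238

√505 = [22; 2, 8, 2, 44, …] (period length 4).
Convergents:
  p_0/q_0 = 22/1
  p_1/q_1 = 45/2
  p_2/q_2 = 382/17
  p_3/q_3 = 809/36
  p_4/q_4 = 35978/1601
  p_5/q_5 = 72765/3238
  p_6/q_6 = 618098/27505
q_5 = 3238 ≤ 4214 < 27505 = q_6, so the answer is 72765/3238.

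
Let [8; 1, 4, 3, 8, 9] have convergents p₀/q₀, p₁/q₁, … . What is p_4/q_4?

1172/133

Using pₖ = aₖpₖ₋₁ + pₖ₋₂, qₖ = aₖqₖ₋₁ + qₖ₋₂ (with p₋₁=1, p₋₂=0, q₋₁=0, q₋₂=1):
  k=0: a=8, p=8, q=1
  k=1: a=1, p=9, q=1
  k=2: a=4, p=44, q=5
  k=3: a=3, p=141, q=16
  k=4: a=8, p=1172, q=133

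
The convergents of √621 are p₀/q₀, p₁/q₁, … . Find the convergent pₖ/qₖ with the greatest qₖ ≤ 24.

299/12

√621 = [24; 1, 11, 2, 11, 1, 48, …] (period length 6).
Convergents:
  p_0/q_0 = 24/1
  p_1/q_1 = 25/1
  p_2/q_2 = 299/12
  p_3/q_3 = 623/25
q_2 = 12 ≤ 24 < 25 = q_3, so the answer is 299/12.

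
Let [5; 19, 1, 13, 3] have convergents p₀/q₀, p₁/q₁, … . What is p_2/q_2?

Using pₖ = aₖpₖ₋₁ + pₖ₋₂, qₖ = aₖqₖ₋₁ + qₖ₋₂ (with p₋₁=1, p₋₂=0, q₋₁=0, q₋₂=1):
  k=0: a=5, p=5, q=1
  k=1: a=19, p=96, q=19
  k=2: a=1, p=101, q=20

101/20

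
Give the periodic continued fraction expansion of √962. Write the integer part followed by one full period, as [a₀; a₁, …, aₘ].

[31; 62]

a₀ = ⌊√962⌋ = 31.
With m₀=0, d₀=1 and mₖ₊₁ = dₖaₖ − mₖ, dₖ₊₁ = (n − mₖ₊₁²)/dₖ, aₖ₊₁ = ⌊(a₀+mₖ₊₁)/dₖ₊₁⌋:
  k=1: m=31, d=1, a=62
d=1 and a=2a₀=62 at k=1, so the next step gives (m, d) = (31, 1) again — its k=1 value — and the period has length 1.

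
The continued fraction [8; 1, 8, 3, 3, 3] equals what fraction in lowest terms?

2730/307

Using pₖ = aₖpₖ₋₁ + pₖ₋₂ and qₖ = aₖqₖ₋₁ + qₖ₋₂:
  k=0: a=8, p=8, q=1
  k=1: a=1, p=9, q=1
  k=2: a=8, p=80, q=9
  k=3: a=3, p=249, q=28
  k=4: a=3, p=827, q=93
  k=5: a=3, p=2730, q=307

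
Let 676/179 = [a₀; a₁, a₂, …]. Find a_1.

1

676 = 3·179 + 139   →  a_0 = 3
179 = 1·139 + 40   →  a_1 = 1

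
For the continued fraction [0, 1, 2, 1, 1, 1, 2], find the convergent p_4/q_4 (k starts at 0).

5/7

Using pₖ = aₖpₖ₋₁ + pₖ₋₂, qₖ = aₖqₖ₋₁ + qₖ₋₂ (with p₋₁=1, p₋₂=0, q₋₁=0, q₋₂=1):
  k=0: a=0, p=0, q=1
  k=1: a=1, p=1, q=1
  k=2: a=2, p=2, q=3
  k=3: a=1, p=3, q=4
  k=4: a=1, p=5, q=7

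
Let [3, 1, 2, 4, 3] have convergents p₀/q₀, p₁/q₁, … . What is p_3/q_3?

Using pₖ = aₖpₖ₋₁ + pₖ₋₂, qₖ = aₖqₖ₋₁ + qₖ₋₂ (with p₋₁=1, p₋₂=0, q₋₁=0, q₋₂=1):
  k=0: a=3, p=3, q=1
  k=1: a=1, p=4, q=1
  k=2: a=2, p=11, q=3
  k=3: a=4, p=48, q=13

48/13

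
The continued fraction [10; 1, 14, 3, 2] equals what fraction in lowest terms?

1170/107

Using pₖ = aₖpₖ₋₁ + pₖ₋₂ and qₖ = aₖqₖ₋₁ + qₖ₋₂:
  k=0: a=10, p=10, q=1
  k=1: a=1, p=11, q=1
  k=2: a=14, p=164, q=15
  k=3: a=3, p=503, q=46
  k=4: a=2, p=1170, q=107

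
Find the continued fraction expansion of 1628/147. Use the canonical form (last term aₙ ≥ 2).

1628 = 11*147 + 11
147 = 13*11 + 4
11 = 2*4 + 3
4 = 1*3 + 1
3 = 3*1 + 0  (stop)
So 1628/147 = [11; 13, 2, 1, 3].

[11; 13, 2, 1, 3]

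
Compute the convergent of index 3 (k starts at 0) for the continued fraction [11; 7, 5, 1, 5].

479/43

Using pₖ = aₖpₖ₋₁ + pₖ₋₂, qₖ = aₖqₖ₋₁ + qₖ₋₂ (with p₋₁=1, p₋₂=0, q₋₁=0, q₋₂=1):
  k=0: a=11, p=11, q=1
  k=1: a=7, p=78, q=7
  k=2: a=5, p=401, q=36
  k=3: a=1, p=479, q=43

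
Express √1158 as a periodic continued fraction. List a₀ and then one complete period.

[34; 34, 68]

a₀ = ⌊√1158⌋ = 34.
With m₀=0, d₀=1 and mₖ₊₁ = dₖaₖ − mₖ, dₖ₊₁ = (n − mₖ₊₁²)/dₖ, aₖ₊₁ = ⌊(a₀+mₖ₊₁)/dₖ₊₁⌋:
  k=1: m=34, d=2, a=34
  k=2: m=34, d=1, a=68
d=1 and a=2a₀=68 at k=2, so the next step gives (m, d) = (34, 2) again — its k=1 value — and the period has length 2.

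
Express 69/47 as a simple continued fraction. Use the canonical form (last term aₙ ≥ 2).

[1; 2, 7, 3]

69 = 1·47 + 22
47 = 2·22 + 3
22 = 7·3 + 1
3 = 3·1 + 0  (stop)
So 69/47 = [1; 2, 7, 3].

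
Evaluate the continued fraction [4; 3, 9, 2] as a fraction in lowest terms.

255/59

Fold from the inside: start with 2/1.
  9 + 1/2 = 19/2
  3 + 2/19 = 59/19
  4 + 19/59 = 255/59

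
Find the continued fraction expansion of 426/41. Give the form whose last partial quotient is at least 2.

[10; 2, 1, 1, 3, 2]

426 = 10*41 + 16
41 = 2*16 + 9
16 = 1*9 + 7
9 = 1*7 + 2
7 = 3*2 + 1
2 = 2*1 + 0  (stop)
So 426/41 = [10; 2, 1, 1, 3, 2].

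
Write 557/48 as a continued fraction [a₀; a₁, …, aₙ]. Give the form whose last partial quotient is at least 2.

[11; 1, 1, 1, 1, 9]

557 = 11*48 + 29
48 = 1*29 + 19
29 = 1*19 + 10
19 = 1*10 + 9
10 = 1*9 + 1
9 = 9*1 + 0  (stop)
So 557/48 = [11; 1, 1, 1, 1, 9].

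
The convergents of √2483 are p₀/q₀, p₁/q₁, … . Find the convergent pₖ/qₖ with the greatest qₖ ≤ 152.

√2483 = [49; 1, 4, 1, 6, 1, 4, 1, 98, …] (period length 8).
Convergents:
  p_0/q_0 = 49/1
  p_1/q_1 = 50/1
  p_2/q_2 = 249/5
  p_3/q_3 = 299/6
  p_4/q_4 = 2043/41
  p_5/q_5 = 2342/47
  p_6/q_6 = 11411/229
q_5 = 47 ≤ 152 < 229 = q_6, so the answer is 2342/47.

2342/47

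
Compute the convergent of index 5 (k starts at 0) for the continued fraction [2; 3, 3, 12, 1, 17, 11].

5485/2384

Using pₖ = aₖpₖ₋₁ + pₖ₋₂, qₖ = aₖqₖ₋₁ + qₖ₋₂ (with p₋₁=1, p₋₂=0, q₋₁=0, q₋₂=1):
  k=0: a=2, p=2, q=1
  k=1: a=3, p=7, q=3
  k=2: a=3, p=23, q=10
  k=3: a=12, p=283, q=123
  k=4: a=1, p=306, q=133
  k=5: a=17, p=5485, q=2384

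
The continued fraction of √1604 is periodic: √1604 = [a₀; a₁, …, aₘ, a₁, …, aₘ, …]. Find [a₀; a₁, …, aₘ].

a₀ = ⌊√1604⌋ = 40.
With m₀=0, d₀=1 and mₖ₊₁ = dₖaₖ − mₖ, dₖ₊₁ = (n − mₖ₊₁²)/dₖ, aₖ₊₁ = ⌊(a₀+mₖ₊₁)/dₖ₊₁⌋:
  k=1: m=40, d=4, a=20
  k=2: m=40, d=1, a=80
d=1 and a=2a₀=80 at k=2, so the next step gives (m, d) = (40, 4) again — its k=1 value — and the period has length 2.

[40; 20, 80]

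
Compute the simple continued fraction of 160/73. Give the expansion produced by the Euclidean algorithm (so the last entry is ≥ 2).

160 = 2*73 + 14
73 = 5*14 + 3
14 = 4*3 + 2
3 = 1*2 + 1
2 = 2*1 + 0  (stop)
So 160/73 = [2; 5, 4, 1, 2].

[2; 5, 4, 1, 2]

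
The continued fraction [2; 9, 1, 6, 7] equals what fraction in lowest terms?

Fold from the inside: start with 7/1.
  6 + 1/7 = 43/7
  1 + 7/43 = 50/43
  9 + 43/50 = 493/50
  2 + 50/493 = 1036/493

1036/493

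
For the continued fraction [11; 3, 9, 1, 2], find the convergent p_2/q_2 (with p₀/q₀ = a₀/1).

Using pₖ = aₖpₖ₋₁ + pₖ₋₂, qₖ = aₖqₖ₋₁ + qₖ₋₂ (with p₋₁=1, p₋₂=0, q₋₁=0, q₋₂=1):
  k=0: a=11, p=11, q=1
  k=1: a=3, p=34, q=3
  k=2: a=9, p=317, q=28

317/28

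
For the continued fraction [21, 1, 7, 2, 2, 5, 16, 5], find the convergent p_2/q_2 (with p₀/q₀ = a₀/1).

175/8

Using pₖ = aₖpₖ₋₁ + pₖ₋₂, qₖ = aₖqₖ₋₁ + qₖ₋₂ (with p₋₁=1, p₋₂=0, q₋₁=0, q₋₂=1):
  k=0: a=21, p=21, q=1
  k=1: a=1, p=22, q=1
  k=2: a=7, p=175, q=8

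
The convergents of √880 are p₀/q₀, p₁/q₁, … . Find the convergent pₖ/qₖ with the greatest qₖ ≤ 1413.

15841/534

√880 = [29; 1, 1, 1, 58, …] (period length 4).
Convergents:
  p_0/q_0 = 29/1
  p_1/q_1 = 30/1
  p_2/q_2 = 59/2
  p_3/q_3 = 89/3
  p_4/q_4 = 5221/176
  p_5/q_5 = 5310/179
  p_6/q_6 = 10531/355
  p_7/q_7 = 15841/534
  p_8/q_8 = 929309/31327
q_7 = 534 ≤ 1413 < 31327 = q_8, so the answer is 15841/534.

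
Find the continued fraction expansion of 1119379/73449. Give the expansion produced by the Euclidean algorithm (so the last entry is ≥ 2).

[15; 4, 6, 7, 13, 10, 3]

1119379 = 15·73449 + 17644
73449 = 4·17644 + 2873
17644 = 6·2873 + 406
2873 = 7·406 + 31
406 = 13·31 + 3
31 = 10·3 + 1
3 = 3·1 + 0  (stop)
So 1119379/73449 = [15; 4, 6, 7, 13, 10, 3].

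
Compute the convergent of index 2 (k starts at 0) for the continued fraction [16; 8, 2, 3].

Using pₖ = aₖpₖ₋₁ + pₖ₋₂, qₖ = aₖqₖ₋₁ + qₖ₋₂ (with p₋₁=1, p₋₂=0, q₋₁=0, q₋₂=1):
  k=0: a=16, p=16, q=1
  k=1: a=8, p=129, q=8
  k=2: a=2, p=274, q=17

274/17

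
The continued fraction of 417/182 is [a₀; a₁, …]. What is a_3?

3

417 = 2·182 + 53   →  a_0 = 2
182 = 3·53 + 23   →  a_1 = 3
53 = 2·23 + 7   →  a_2 = 2
23 = 3·7 + 2   →  a_3 = 3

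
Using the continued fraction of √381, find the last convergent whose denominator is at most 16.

√381 = [19; 1, 1, 12, 1, 1, 38, …] (period length 6).
Convergents:
  p_0/q_0 = 19/1
  p_1/q_1 = 20/1
  p_2/q_2 = 39/2
  p_3/q_3 = 488/25
q_2 = 2 ≤ 16 < 25 = q_3, so the answer is 39/2.

39/2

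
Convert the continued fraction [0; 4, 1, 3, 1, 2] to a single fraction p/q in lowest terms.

14/67

Fold from the inside: start with 2/1.
  1 + 1/2 = 3/2
  3 + 2/3 = 11/3
  1 + 3/11 = 14/11
  4 + 11/14 = 67/14
  0 + 14/67 = 14/67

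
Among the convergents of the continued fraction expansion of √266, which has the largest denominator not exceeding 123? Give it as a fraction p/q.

√266 = [16; 3, 4, 3, 32, …] (period length 4).
Convergents:
  p_0/q_0 = 16/1
  p_1/q_1 = 49/3
  p_2/q_2 = 212/13
  p_3/q_3 = 685/42
  p_4/q_4 = 22132/1357
q_3 = 42 ≤ 123 < 1357 = q_4, so the answer is 685/42.

685/42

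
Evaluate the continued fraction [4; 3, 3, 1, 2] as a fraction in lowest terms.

155/36

Using pₖ = aₖpₖ₋₁ + pₖ₋₂ and qₖ = aₖqₖ₋₁ + qₖ₋₂:
  k=0: a=4, p=4, q=1
  k=1: a=3, p=13, q=3
  k=2: a=3, p=43, q=10
  k=3: a=1, p=56, q=13
  k=4: a=2, p=155, q=36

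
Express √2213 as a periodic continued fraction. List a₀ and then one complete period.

a₀ = ⌊√2213⌋ = 47.
With m₀=0, d₀=1 and mₖ₊₁ = dₖaₖ − mₖ, dₖ₊₁ = (n − mₖ₊₁²)/dₖ, aₖ₊₁ = ⌊(a₀+mₖ₊₁)/dₖ₊₁⌋:
  k=1: m=47, d=4, a=23
  k=2: m=45, d=47, a=1
  k=3: m=2, d=47, a=1
  k=4: m=45, d=4, a=23
  k=5: m=47, d=1, a=94
d=1 and a=2a₀=94 at k=5, so the next step gives (m, d) = (47, 4) again — its k=1 value — and the period has length 5.

[47; 23, 1, 1, 23, 94]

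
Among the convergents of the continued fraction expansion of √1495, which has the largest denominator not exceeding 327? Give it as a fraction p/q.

9009/233

√1495 = [38; 1, 1, 1, 76, …] (period length 4).
Convergents:
  p_0/q_0 = 38/1
  p_1/q_1 = 39/1
  p_2/q_2 = 77/2
  p_3/q_3 = 116/3
  p_4/q_4 = 8893/230
  p_5/q_5 = 9009/233
  p_6/q_6 = 17902/463
q_5 = 233 ≤ 327 < 463 = q_6, so the answer is 9009/233.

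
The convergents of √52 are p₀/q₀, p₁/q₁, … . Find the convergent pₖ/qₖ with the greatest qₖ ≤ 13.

√52 = [7; 4, 1, 2, 1, 4, 14, …] (period length 6).
Convergents:
  p_0/q_0 = 7/1
  p_1/q_1 = 29/4
  p_2/q_2 = 36/5
  p_3/q_3 = 101/14
q_2 = 5 ≤ 13 < 14 = q_3, so the answer is 36/5.

36/5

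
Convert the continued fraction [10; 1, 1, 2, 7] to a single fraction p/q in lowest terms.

Using pₖ = aₖpₖ₋₁ + pₖ₋₂ and qₖ = aₖqₖ₋₁ + qₖ₋₂:
  k=0: a=10, p=10, q=1
  k=1: a=1, p=11, q=1
  k=2: a=1, p=21, q=2
  k=3: a=2, p=53, q=5
  k=4: a=7, p=392, q=37

392/37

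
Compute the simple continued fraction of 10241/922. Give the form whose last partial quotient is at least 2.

10241 = 11×922 + 99
922 = 9×99 + 31
99 = 3×31 + 6
31 = 5×6 + 1
6 = 6×1 + 0  (stop)
So 10241/922 = [11; 9, 3, 5, 6].

[11; 9, 3, 5, 6]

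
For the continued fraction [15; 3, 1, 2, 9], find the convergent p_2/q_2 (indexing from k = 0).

Using pₖ = aₖpₖ₋₁ + pₖ₋₂, qₖ = aₖqₖ₋₁ + qₖ₋₂ (with p₋₁=1, p₋₂=0, q₋₁=0, q₋₂=1):
  k=0: a=15, p=15, q=1
  k=1: a=3, p=46, q=3
  k=2: a=1, p=61, q=4

61/4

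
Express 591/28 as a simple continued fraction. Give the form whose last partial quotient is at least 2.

[21; 9, 3]

591 = 21*28 + 3
28 = 9*3 + 1
3 = 3*1 + 0  (stop)
So 591/28 = [21; 9, 3].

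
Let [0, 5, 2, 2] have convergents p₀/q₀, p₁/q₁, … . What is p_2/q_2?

2/11

Using pₖ = aₖpₖ₋₁ + pₖ₋₂, qₖ = aₖqₖ₋₁ + qₖ₋₂ (with p₋₁=1, p₋₂=0, q₋₁=0, q₋₂=1):
  k=0: a=0, p=0, q=1
  k=1: a=5, p=1, q=5
  k=2: a=2, p=2, q=11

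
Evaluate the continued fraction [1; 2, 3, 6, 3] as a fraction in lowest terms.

199/139

Fold from the inside: start with 3/1.
  6 + 1/3 = 19/3
  3 + 3/19 = 60/19
  2 + 19/60 = 139/60
  1 + 60/139 = 199/139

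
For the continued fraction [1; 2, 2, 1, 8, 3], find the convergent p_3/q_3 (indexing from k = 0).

Using pₖ = aₖpₖ₋₁ + pₖ₋₂, qₖ = aₖqₖ₋₁ + qₖ₋₂ (with p₋₁=1, p₋₂=0, q₋₁=0, q₋₂=1):
  k=0: a=1, p=1, q=1
  k=1: a=2, p=3, q=2
  k=2: a=2, p=7, q=5
  k=3: a=1, p=10, q=7

10/7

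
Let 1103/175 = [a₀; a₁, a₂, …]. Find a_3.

1103 = 6·175 + 53   →  a_0 = 6
175 = 3·53 + 16   →  a_1 = 3
53 = 3·16 + 5   →  a_2 = 3
16 = 3·5 + 1   →  a_3 = 3

3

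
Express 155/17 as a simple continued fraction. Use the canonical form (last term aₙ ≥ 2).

[9; 8, 2]

155 = 9×17 + 2
17 = 8×2 + 1
2 = 2×1 + 0  (stop)
So 155/17 = [9; 8, 2].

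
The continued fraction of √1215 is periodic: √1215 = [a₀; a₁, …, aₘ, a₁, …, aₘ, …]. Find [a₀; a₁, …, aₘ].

[34; 1, 5, 1, 68]

a₀ = ⌊√1215⌋ = 34.
With m₀=0, d₀=1 and mₖ₊₁ = dₖaₖ − mₖ, dₖ₊₁ = (n − mₖ₊₁²)/dₖ, aₖ₊₁ = ⌊(a₀+mₖ₊₁)/dₖ₊₁⌋:
  k=1: m=34, d=59, a=1
  k=2: m=25, d=10, a=5
  k=3: m=25, d=59, a=1
  k=4: m=34, d=1, a=68
d=1 and a=2a₀=68 at k=4, so the next step gives (m, d) = (34, 59) again — its k=1 value — and the period has length 4.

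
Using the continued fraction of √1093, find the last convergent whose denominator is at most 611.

18018/545

√1093 = [33; 16, 1, 1, 16, 66, …] (period length 5).
Convergents:
  p_0/q_0 = 33/1
  p_1/q_1 = 529/16
  p_2/q_2 = 562/17
  p_3/q_3 = 1091/33
  p_4/q_4 = 18018/545
  p_5/q_5 = 1190279/36003
q_4 = 545 ≤ 611 < 36003 = q_5, so the answer is 18018/545.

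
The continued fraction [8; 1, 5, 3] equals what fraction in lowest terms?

Using pₖ = aₖpₖ₋₁ + pₖ₋₂ and qₖ = aₖqₖ₋₁ + qₖ₋₂:
  k=0: a=8, p=8, q=1
  k=1: a=1, p=9, q=1
  k=2: a=5, p=53, q=6
  k=3: a=3, p=168, q=19

168/19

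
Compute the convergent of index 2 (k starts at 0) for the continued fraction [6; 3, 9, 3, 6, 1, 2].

177/28

Using pₖ = aₖpₖ₋₁ + pₖ₋₂, qₖ = aₖqₖ₋₁ + qₖ₋₂ (with p₋₁=1, p₋₂=0, q₋₁=0, q₋₂=1):
  k=0: a=6, p=6, q=1
  k=1: a=3, p=19, q=3
  k=2: a=9, p=177, q=28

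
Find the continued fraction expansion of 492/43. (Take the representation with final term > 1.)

[11; 2, 3, 1, 4]

492 = 11*43 + 19
43 = 2*19 + 5
19 = 3*5 + 4
5 = 1*4 + 1
4 = 4*1 + 0  (stop)
So 492/43 = [11; 2, 3, 1, 4].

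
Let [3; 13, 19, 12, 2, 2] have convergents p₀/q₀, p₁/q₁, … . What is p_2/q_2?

Using pₖ = aₖpₖ₋₁ + pₖ₋₂, qₖ = aₖqₖ₋₁ + qₖ₋₂ (with p₋₁=1, p₋₂=0, q₋₁=0, q₋₂=1):
  k=0: a=3, p=3, q=1
  k=1: a=13, p=40, q=13
  k=2: a=19, p=763, q=248

763/248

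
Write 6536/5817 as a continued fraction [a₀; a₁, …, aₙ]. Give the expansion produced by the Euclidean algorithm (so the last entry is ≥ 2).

[1; 8, 11, 16, 4]

6536 = 1·5817 + 719
5817 = 8·719 + 65
719 = 11·65 + 4
65 = 16·4 + 1
4 = 4·1 + 0  (stop)
So 6536/5817 = [1; 8, 11, 16, 4].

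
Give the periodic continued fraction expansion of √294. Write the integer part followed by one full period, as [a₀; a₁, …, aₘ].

[17; 6, 1, 4, 1, 6, 34]

a₀ = ⌊√294⌋ = 17.
With m₀=0, d₀=1 and mₖ₊₁ = dₖaₖ − mₖ, dₖ₊₁ = (n − mₖ₊₁²)/dₖ, aₖ₊₁ = ⌊(a₀+mₖ₊₁)/dₖ₊₁⌋:
  k=1: m=17, d=5, a=6
  k=2: m=13, d=25, a=1
  k=3: m=12, d=6, a=4
  k=4: m=12, d=25, a=1
  k=5: m=13, d=5, a=6
  k=6: m=17, d=1, a=34
d=1 and a=2a₀=34 at k=6, so the next step gives (m, d) = (17, 5) again — its k=1 value — and the period has length 6.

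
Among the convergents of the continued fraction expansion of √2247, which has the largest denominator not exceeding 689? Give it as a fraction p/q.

√2247 = [47; 2, 2, 15, 2, 2, 94, …] (period length 6).
Convergents:
  p_0/q_0 = 47/1
  p_1/q_1 = 95/2
  p_2/q_2 = 237/5
  p_3/q_3 = 3650/77
  p_4/q_4 = 7537/159
  p_5/q_5 = 18724/395
  p_6/q_6 = 1767593/37289
q_5 = 395 ≤ 689 < 37289 = q_6, so the answer is 18724/395.

18724/395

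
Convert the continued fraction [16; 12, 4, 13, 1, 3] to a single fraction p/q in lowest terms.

44112/2743

Using pₖ = aₖpₖ₋₁ + pₖ₋₂ and qₖ = aₖqₖ₋₁ + qₖ₋₂:
  k=0: a=16, p=16, q=1
  k=1: a=12, p=193, q=12
  k=2: a=4, p=788, q=49
  k=3: a=13, p=10437, q=649
  k=4: a=1, p=11225, q=698
  k=5: a=3, p=44112, q=2743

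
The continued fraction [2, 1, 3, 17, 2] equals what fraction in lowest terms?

Fold from the inside: start with 2/1.
  17 + 1/2 = 35/2
  3 + 2/35 = 107/35
  1 + 35/107 = 142/107
  2 + 107/142 = 391/142

391/142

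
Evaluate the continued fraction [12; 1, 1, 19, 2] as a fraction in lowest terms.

1001/80

Fold from the inside: start with 2/1.
  19 + 1/2 = 39/2
  1 + 2/39 = 41/39
  1 + 39/41 = 80/41
  12 + 41/80 = 1001/80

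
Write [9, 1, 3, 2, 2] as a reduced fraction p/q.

Fold from the inside: start with 2/1.
  2 + 1/2 = 5/2
  3 + 2/5 = 17/5
  1 + 5/17 = 22/17
  9 + 17/22 = 215/22

215/22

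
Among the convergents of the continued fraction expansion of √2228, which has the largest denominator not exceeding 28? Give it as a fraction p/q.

√2228 = [47; 4, 1, 22, 1, 4, 94, …] (period length 6).
Convergents:
  p_0/q_0 = 47/1
  p_1/q_1 = 189/4
  p_2/q_2 = 236/5
  p_3/q_3 = 5381/114
q_2 = 5 ≤ 28 < 114 = q_3, so the answer is 236/5.

236/5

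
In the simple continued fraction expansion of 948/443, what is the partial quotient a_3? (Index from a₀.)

1

948 = 2·443 + 62   →  a_0 = 2
443 = 7·62 + 9   →  a_1 = 7
62 = 6·9 + 8   →  a_2 = 6
9 = 1·8 + 1   →  a_3 = 1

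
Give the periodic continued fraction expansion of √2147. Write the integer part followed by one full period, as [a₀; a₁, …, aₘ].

[46; 2, 1, 45, 1, 2, 92]

a₀ = ⌊√2147⌋ = 46.
With m₀=0, d₀=1 and mₖ₊₁ = dₖaₖ − mₖ, dₖ₊₁ = (n − mₖ₊₁²)/dₖ, aₖ₊₁ = ⌊(a₀+mₖ₊₁)/dₖ₊₁⌋:
  k=1: m=46, d=31, a=2
  k=2: m=16, d=61, a=1
  k=3: m=45, d=2, a=45
  k=4: m=45, d=61, a=1
  k=5: m=16, d=31, a=2
  k=6: m=46, d=1, a=92
d=1 and a=2a₀=92 at k=6, so the next step gives (m, d) = (46, 31) again — its k=1 value — and the period has length 6.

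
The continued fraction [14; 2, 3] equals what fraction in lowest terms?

101/7

Fold from the inside: start with 3/1.
  2 + 1/3 = 7/3
  14 + 3/7 = 101/7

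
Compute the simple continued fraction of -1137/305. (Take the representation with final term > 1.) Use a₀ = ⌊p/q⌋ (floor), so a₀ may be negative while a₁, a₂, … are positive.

-1137 = -4×305 + 83
305 = 3×83 + 56
83 = 1×56 + 27
56 = 2×27 + 2
27 = 13×2 + 1
2 = 2×1 + 0  (stop)
So -1137/305 = [-4; 3, 1, 2, 13, 2].

[-4; 3, 1, 2, 13, 2]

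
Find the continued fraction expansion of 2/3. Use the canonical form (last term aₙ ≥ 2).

2 = 0*3 + 2
3 = 1*2 + 1
2 = 2*1 + 0  (stop)
So 2/3 = [0; 1, 2].

[0; 1, 2]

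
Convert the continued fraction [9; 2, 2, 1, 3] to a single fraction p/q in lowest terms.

Using pₖ = aₖpₖ₋₁ + pₖ₋₂ and qₖ = aₖqₖ₋₁ + qₖ₋₂:
  k=0: a=9, p=9, q=1
  k=1: a=2, p=19, q=2
  k=2: a=2, p=47, q=5
  k=3: a=1, p=66, q=7
  k=4: a=3, p=245, q=26

245/26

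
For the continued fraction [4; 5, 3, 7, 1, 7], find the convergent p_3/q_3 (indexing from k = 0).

490/117

Using pₖ = aₖpₖ₋₁ + pₖ₋₂, qₖ = aₖqₖ₋₁ + qₖ₋₂ (with p₋₁=1, p₋₂=0, q₋₁=0, q₋₂=1):
  k=0: a=4, p=4, q=1
  k=1: a=5, p=21, q=5
  k=2: a=3, p=67, q=16
  k=3: a=7, p=490, q=117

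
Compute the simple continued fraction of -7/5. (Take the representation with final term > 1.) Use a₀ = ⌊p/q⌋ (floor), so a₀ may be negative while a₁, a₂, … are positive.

[-2; 1, 1, 2]

-7 = -2×5 + 3
5 = 1×3 + 2
3 = 1×2 + 1
2 = 2×1 + 0  (stop)
So -7/5 = [-2; 1, 1, 2].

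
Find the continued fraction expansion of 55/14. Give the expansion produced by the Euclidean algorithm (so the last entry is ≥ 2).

55 = 3·14 + 13
14 = 1·13 + 1
13 = 13·1 + 0  (stop)
So 55/14 = [3; 1, 13].

[3; 1, 13]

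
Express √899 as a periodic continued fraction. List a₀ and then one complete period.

[29; 1, 58]

a₀ = ⌊√899⌋ = 29.
With m₀=0, d₀=1 and mₖ₊₁ = dₖaₖ − mₖ, dₖ₊₁ = (n − mₖ₊₁²)/dₖ, aₖ₊₁ = ⌊(a₀+mₖ₊₁)/dₖ₊₁⌋:
  k=1: m=29, d=58, a=1
  k=2: m=29, d=1, a=58
d=1 and a=2a₀=58 at k=2, so the next step gives (m, d) = (29, 58) again — its k=1 value — and the period has length 2.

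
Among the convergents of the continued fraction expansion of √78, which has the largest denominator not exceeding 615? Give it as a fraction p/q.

√78 = [8; 1, 4, 1, 16, …] (period length 4).
Convergents:
  p_0/q_0 = 8/1
  p_1/q_1 = 9/1
  p_2/q_2 = 44/5
  p_3/q_3 = 53/6
  p_4/q_4 = 892/101
  p_5/q_5 = 945/107
  p_6/q_6 = 4672/529
  p_7/q_7 = 5617/636
q_6 = 529 ≤ 615 < 636 = q_7, so the answer is 4672/529.

4672/529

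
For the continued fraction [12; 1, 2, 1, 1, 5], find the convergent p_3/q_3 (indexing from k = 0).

51/4

Using pₖ = aₖpₖ₋₁ + pₖ₋₂, qₖ = aₖqₖ₋₁ + qₖ₋₂ (with p₋₁=1, p₋₂=0, q₋₁=0, q₋₂=1):
  k=0: a=12, p=12, q=1
  k=1: a=1, p=13, q=1
  k=2: a=2, p=38, q=3
  k=3: a=1, p=51, q=4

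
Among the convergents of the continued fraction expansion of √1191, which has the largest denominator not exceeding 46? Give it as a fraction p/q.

1553/45

√1191 = [34; 1, 1, 22, 1, 1, 68, …] (period length 6).
Convergents:
  p_0/q_0 = 34/1
  p_1/q_1 = 35/1
  p_2/q_2 = 69/2
  p_3/q_3 = 1553/45
  p_4/q_4 = 1622/47
q_3 = 45 ≤ 46 < 47 = q_4, so the answer is 1553/45.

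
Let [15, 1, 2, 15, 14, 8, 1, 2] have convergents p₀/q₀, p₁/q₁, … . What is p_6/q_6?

Using pₖ = aₖpₖ₋₁ + pₖ₋₂, qₖ = aₖqₖ₋₁ + qₖ₋₂ (with p₋₁=1, p₋₂=0, q₋₁=0, q₋₂=1):
  k=0: a=15, p=15, q=1
  k=1: a=1, p=16, q=1
  k=2: a=2, p=47, q=3
  k=3: a=15, p=721, q=46
  k=4: a=14, p=10141, q=647
  k=5: a=8, p=81849, q=5222
  k=6: a=1, p=91990, q=5869

91990/5869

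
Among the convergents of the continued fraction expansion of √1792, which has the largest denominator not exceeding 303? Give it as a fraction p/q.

√1792 = [42; 3, 84, …] (period length 2).
Convergents:
  p_0/q_0 = 42/1
  p_1/q_1 = 127/3
  p_2/q_2 = 10710/253
  p_3/q_3 = 32257/762
q_2 = 253 ≤ 303 < 762 = q_3, so the answer is 10710/253.

10710/253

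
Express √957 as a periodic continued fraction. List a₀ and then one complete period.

a₀ = ⌊√957⌋ = 30.
With m₀=0, d₀=1 and mₖ₊₁ = dₖaₖ − mₖ, dₖ₊₁ = (n − mₖ₊₁²)/dₖ, aₖ₊₁ = ⌊(a₀+mₖ₊₁)/dₖ₊₁⌋:
  k=1: m=30, d=57, a=1
  k=2: m=27, d=4, a=14
  k=3: m=29, d=29, a=2
  k=4: m=29, d=4, a=14
  k=5: m=27, d=57, a=1
  k=6: m=30, d=1, a=60
d=1 and a=2a₀=60 at k=6, so the next step gives (m, d) = (30, 57) again — its k=1 value — and the period has length 6.

[30; 1, 14, 2, 14, 1, 60]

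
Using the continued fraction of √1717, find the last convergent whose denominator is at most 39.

663/16

√1717 = [41; 2, 3, 2, 4, 2, 3, 2, 82, …] (period length 8).
Convergents:
  p_0/q_0 = 41/1
  p_1/q_1 = 83/2
  p_2/q_2 = 290/7
  p_3/q_3 = 663/16
  p_4/q_4 = 2942/71
q_3 = 16 ≤ 39 < 71 = q_4, so the answer is 663/16.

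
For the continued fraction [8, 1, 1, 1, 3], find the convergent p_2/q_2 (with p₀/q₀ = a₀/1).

Using pₖ = aₖpₖ₋₁ + pₖ₋₂, qₖ = aₖqₖ₋₁ + qₖ₋₂ (with p₋₁=1, p₋₂=0, q₋₁=0, q₋₂=1):
  k=0: a=8, p=8, q=1
  k=1: a=1, p=9, q=1
  k=2: a=1, p=17, q=2

17/2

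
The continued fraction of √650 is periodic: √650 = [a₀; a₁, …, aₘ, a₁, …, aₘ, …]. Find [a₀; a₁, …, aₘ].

a₀ = ⌊√650⌋ = 25.
With m₀=0, d₀=1 and mₖ₊₁ = dₖaₖ − mₖ, dₖ₊₁ = (n − mₖ₊₁²)/dₖ, aₖ₊₁ = ⌊(a₀+mₖ₊₁)/dₖ₊₁⌋:
  k=1: m=25, d=25, a=2
  k=2: m=25, d=1, a=50
d=1 and a=2a₀=50 at k=2, so the next step gives (m, d) = (25, 25) again — its k=1 value — and the period has length 2.

[25; 2, 50]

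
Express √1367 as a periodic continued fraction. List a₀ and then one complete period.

a₀ = ⌊√1367⌋ = 36.
With m₀=0, d₀=1 and mₖ₊₁ = dₖaₖ − mₖ, dₖ₊₁ = (n − mₖ₊₁²)/dₖ, aₖ₊₁ = ⌊(a₀+mₖ₊₁)/dₖ₊₁⌋:
  k=1: m=36, d=71, a=1
  k=2: m=35, d=2, a=35
  k=3: m=35, d=71, a=1
  k=4: m=36, d=1, a=72
d=1 and a=2a₀=72 at k=4, so the next step gives (m, d) = (36, 71) again — its k=1 value — and the period has length 4.

[36; 1, 35, 1, 72]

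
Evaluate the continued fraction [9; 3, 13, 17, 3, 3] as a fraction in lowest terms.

64809/6950

Using pₖ = aₖpₖ₋₁ + pₖ₋₂ and qₖ = aₖqₖ₋₁ + qₖ₋₂:
  k=0: a=9, p=9, q=1
  k=1: a=3, p=28, q=3
  k=2: a=13, p=373, q=40
  k=3: a=17, p=6369, q=683
  k=4: a=3, p=19480, q=2089
  k=5: a=3, p=64809, q=6950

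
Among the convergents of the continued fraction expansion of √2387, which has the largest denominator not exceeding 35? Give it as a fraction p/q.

√2387 = [48; 1, 5, 1, 96, …] (period length 4).
Convergents:
  p_0/q_0 = 48/1
  p_1/q_1 = 49/1
  p_2/q_2 = 293/6
  p_3/q_3 = 342/7
  p_4/q_4 = 33125/678
q_3 = 7 ≤ 35 < 678 = q_4, so the answer is 342/7.

342/7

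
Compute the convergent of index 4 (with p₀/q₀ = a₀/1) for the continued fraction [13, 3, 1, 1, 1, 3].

Using pₖ = aₖpₖ₋₁ + pₖ₋₂, qₖ = aₖqₖ₋₁ + qₖ₋₂ (with p₋₁=1, p₋₂=0, q₋₁=0, q₋₂=1):
  k=0: a=13, p=13, q=1
  k=1: a=3, p=40, q=3
  k=2: a=1, p=53, q=4
  k=3: a=1, p=93, q=7
  k=4: a=1, p=146, q=11

146/11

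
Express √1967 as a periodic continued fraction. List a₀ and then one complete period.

[44; 2, 1, 5, 1, 2, 88]

a₀ = ⌊√1967⌋ = 44.
With m₀=0, d₀=1 and mₖ₊₁ = dₖaₖ − mₖ, dₖ₊₁ = (n − mₖ₊₁²)/dₖ, aₖ₊₁ = ⌊(a₀+mₖ₊₁)/dₖ₊₁⌋:
  k=1: m=44, d=31, a=2
  k=2: m=18, d=53, a=1
  k=3: m=35, d=14, a=5
  k=4: m=35, d=53, a=1
  k=5: m=18, d=31, a=2
  k=6: m=44, d=1, a=88
d=1 and a=2a₀=88 at k=6, so the next step gives (m, d) = (44, 31) again — its k=1 value — and the period has length 6.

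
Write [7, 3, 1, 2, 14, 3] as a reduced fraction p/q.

3527/485

Fold from the inside: start with 3/1.
  14 + 1/3 = 43/3
  2 + 3/43 = 89/43
  1 + 43/89 = 132/89
  3 + 89/132 = 485/132
  7 + 132/485 = 3527/485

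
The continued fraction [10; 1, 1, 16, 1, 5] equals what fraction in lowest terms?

Fold from the inside: start with 5/1.
  1 + 1/5 = 6/5
  16 + 5/6 = 101/6
  1 + 6/101 = 107/101
  1 + 101/107 = 208/107
  10 + 107/208 = 2187/208

2187/208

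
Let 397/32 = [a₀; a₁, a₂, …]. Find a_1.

2

397 = 12·32 + 13   →  a_0 = 12
32 = 2·13 + 6   →  a_1 = 2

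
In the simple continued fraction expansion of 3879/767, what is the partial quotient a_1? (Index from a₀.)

3879 = 5·767 + 44   →  a_0 = 5
767 = 17·44 + 19   →  a_1 = 17

17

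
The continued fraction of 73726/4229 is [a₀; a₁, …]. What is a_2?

73726 = 17·4229 + 1833   →  a_0 = 17
4229 = 2·1833 + 563   →  a_1 = 2
1833 = 3·563 + 144   →  a_2 = 3

3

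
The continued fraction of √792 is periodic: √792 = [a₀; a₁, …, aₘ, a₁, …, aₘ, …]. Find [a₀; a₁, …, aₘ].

a₀ = ⌊√792⌋ = 28.

[28; 7, 56]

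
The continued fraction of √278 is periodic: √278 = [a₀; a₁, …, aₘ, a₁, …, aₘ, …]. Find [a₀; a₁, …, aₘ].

a₀ = ⌊√278⌋ = 16.
With m₀=0, d₀=1 and mₖ₊₁ = dₖaₖ − mₖ, dₖ₊₁ = (n − mₖ₊₁²)/dₖ, aₖ₊₁ = ⌊(a₀+mₖ₊₁)/dₖ₊₁⌋:
  k=1: m=16, d=22, a=1
  k=2: m=6, d=11, a=2
  k=3: m=16, d=2, a=16
  k=4: m=16, d=11, a=2
  k=5: m=6, d=22, a=1
  k=6: m=16, d=1, a=32
d=1 and a=2a₀=32 at k=6, so the next step gives (m, d) = (16, 22) again — its k=1 value — and the period has length 6.

[16; 1, 2, 16, 2, 1, 32]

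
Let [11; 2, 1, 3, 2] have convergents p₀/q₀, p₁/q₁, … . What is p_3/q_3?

Using pₖ = aₖpₖ₋₁ + pₖ₋₂, qₖ = aₖqₖ₋₁ + qₖ₋₂ (with p₋₁=1, p₋₂=0, q₋₁=0, q₋₂=1):
  k=0: a=11, p=11, q=1
  k=1: a=2, p=23, q=2
  k=2: a=1, p=34, q=3
  k=3: a=3, p=125, q=11

125/11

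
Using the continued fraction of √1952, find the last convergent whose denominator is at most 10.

265/6

√1952 = [44; 5, 1, 1, 21, 1, 1, 5, 88, …] (period length 8).
Convergents:
  p_0/q_0 = 44/1
  p_1/q_1 = 221/5
  p_2/q_2 = 265/6
  p_3/q_3 = 486/11
q_2 = 6 ≤ 10 < 11 = q_3, so the answer is 265/6.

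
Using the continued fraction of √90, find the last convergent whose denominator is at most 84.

721/76

√90 = [9; 2, 18, …] (period length 2).
Convergents:
  p_0/q_0 = 9/1
  p_1/q_1 = 19/2
  p_2/q_2 = 351/37
  p_3/q_3 = 721/76
  p_4/q_4 = 13329/1405
q_3 = 76 ≤ 84 < 1405 = q_4, so the answer is 721/76.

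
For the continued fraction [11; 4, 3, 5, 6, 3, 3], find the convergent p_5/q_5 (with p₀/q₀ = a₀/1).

15163/1350

Using pₖ = aₖpₖ₋₁ + pₖ₋₂, qₖ = aₖqₖ₋₁ + qₖ₋₂ (with p₋₁=1, p₋₂=0, q₋₁=0, q₋₂=1):
  k=0: a=11, p=11, q=1
  k=1: a=4, p=45, q=4
  k=2: a=3, p=146, q=13
  k=3: a=5, p=775, q=69
  k=4: a=6, p=4796, q=427
  k=5: a=3, p=15163, q=1350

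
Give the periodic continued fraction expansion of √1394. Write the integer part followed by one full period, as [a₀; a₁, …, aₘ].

[37; 2, 1, 36, 1, 2, 74]

a₀ = ⌊√1394⌋ = 37.
With m₀=0, d₀=1 and mₖ₊₁ = dₖaₖ − mₖ, dₖ₊₁ = (n − mₖ₊₁²)/dₖ, aₖ₊₁ = ⌊(a₀+mₖ₊₁)/dₖ₊₁⌋:
  k=1: m=37, d=25, a=2
  k=2: m=13, d=49, a=1
  k=3: m=36, d=2, a=36
  k=4: m=36, d=49, a=1
  k=5: m=13, d=25, a=2
  k=6: m=37, d=1, a=74
d=1 and a=2a₀=74 at k=6, so the next step gives (m, d) = (37, 25) again — its k=1 value — and the period has length 6.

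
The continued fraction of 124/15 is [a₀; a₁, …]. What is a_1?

3

124 = 8·15 + 4   →  a_0 = 8
15 = 3·4 + 3   →  a_1 = 3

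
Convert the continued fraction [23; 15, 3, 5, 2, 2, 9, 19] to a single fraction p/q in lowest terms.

5459741/236708

Using pₖ = aₖpₖ₋₁ + pₖ₋₂ and qₖ = aₖqₖ₋₁ + qₖ₋₂:
  k=0: a=23, p=23, q=1
  k=1: a=15, p=346, q=15
  k=2: a=3, p=1061, q=46
  k=3: a=5, p=5651, q=245
  k=4: a=2, p=12363, q=536
  k=5: a=2, p=30377, q=1317
  k=6: a=9, p=285756, q=12389
  k=7: a=19, p=5459741, q=236708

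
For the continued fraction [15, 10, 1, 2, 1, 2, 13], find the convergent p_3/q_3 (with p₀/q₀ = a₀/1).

Using pₖ = aₖpₖ₋₁ + pₖ₋₂, qₖ = aₖqₖ₋₁ + qₖ₋₂ (with p₋₁=1, p₋₂=0, q₋₁=0, q₋₂=1):
  k=0: a=15, p=15, q=1
  k=1: a=10, p=151, q=10
  k=2: a=1, p=166, q=11
  k=3: a=2, p=483, q=32

483/32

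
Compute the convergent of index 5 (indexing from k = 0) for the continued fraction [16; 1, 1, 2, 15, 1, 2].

Using pₖ = aₖpₖ₋₁ + pₖ₋₂, qₖ = aₖqₖ₋₁ + qₖ₋₂ (with p₋₁=1, p₋₂=0, q₋₁=0, q₋₂=1):
  k=0: a=16, p=16, q=1
  k=1: a=1, p=17, q=1
  k=2: a=1, p=33, q=2
  k=3: a=2, p=83, q=5
  k=4: a=15, p=1278, q=77
  k=5: a=1, p=1361, q=82

1361/82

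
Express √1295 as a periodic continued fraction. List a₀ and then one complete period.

[35; 1, 70]

a₀ = ⌊√1295⌋ = 35.
With m₀=0, d₀=1 and mₖ₊₁ = dₖaₖ − mₖ, dₖ₊₁ = (n − mₖ₊₁²)/dₖ, aₖ₊₁ = ⌊(a₀+mₖ₊₁)/dₖ₊₁⌋:
  k=1: m=35, d=70, a=1
  k=2: m=35, d=1, a=70
d=1 and a=2a₀=70 at k=2, so the next step gives (m, d) = (35, 70) again — its k=1 value — and the period has length 2.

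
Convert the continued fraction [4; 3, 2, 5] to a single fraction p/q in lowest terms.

Fold from the inside: start with 5/1.
  2 + 1/5 = 11/5
  3 + 5/11 = 38/11
  4 + 11/38 = 163/38

163/38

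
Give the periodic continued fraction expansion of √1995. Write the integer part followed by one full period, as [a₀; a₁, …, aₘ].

[44; 1, 1, 1, 88]

a₀ = ⌊√1995⌋ = 44.
With m₀=0, d₀=1 and mₖ₊₁ = dₖaₖ − mₖ, dₖ₊₁ = (n − mₖ₊₁²)/dₖ, aₖ₊₁ = ⌊(a₀+mₖ₊₁)/dₖ₊₁⌋:
  k=1: m=44, d=59, a=1
  k=2: m=15, d=30, a=1
  k=3: m=15, d=59, a=1
  k=4: m=44, d=1, a=88
d=1 and a=2a₀=88 at k=4, so the next step gives (m, d) = (44, 59) again — its k=1 value — and the period has length 4.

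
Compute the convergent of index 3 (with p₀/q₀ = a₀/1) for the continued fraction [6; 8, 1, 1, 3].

Using pₖ = aₖpₖ₋₁ + pₖ₋₂, qₖ = aₖqₖ₋₁ + qₖ₋₂ (with p₋₁=1, p₋₂=0, q₋₁=0, q₋₂=1):
  k=0: a=6, p=6, q=1
  k=1: a=8, p=49, q=8
  k=2: a=1, p=55, q=9
  k=3: a=1, p=104, q=17

104/17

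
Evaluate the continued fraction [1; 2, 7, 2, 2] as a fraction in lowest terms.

Using pₖ = aₖpₖ₋₁ + pₖ₋₂ and qₖ = aₖqₖ₋₁ + qₖ₋₂:
  k=0: a=1, p=1, q=1
  k=1: a=2, p=3, q=2
  k=2: a=7, p=22, q=15
  k=3: a=2, p=47, q=32
  k=4: a=2, p=116, q=79

116/79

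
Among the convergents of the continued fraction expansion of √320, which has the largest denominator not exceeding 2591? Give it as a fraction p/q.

√320 = [17; 1, 7, 1, 34, …] (period length 4).
Convergents:
  p_0/q_0 = 17/1
  p_1/q_1 = 18/1
  p_2/q_2 = 143/8
  p_3/q_3 = 161/9
  p_4/q_4 = 5617/314
  p_5/q_5 = 5778/323
  p_6/q_6 = 46063/2575
  p_7/q_7 = 51841/2898
q_6 = 2575 ≤ 2591 < 2898 = q_7, so the answer is 46063/2575.

46063/2575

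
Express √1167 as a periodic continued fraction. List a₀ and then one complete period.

[34; 6, 5, 11, 5, 6, 68]

a₀ = ⌊√1167⌋ = 34.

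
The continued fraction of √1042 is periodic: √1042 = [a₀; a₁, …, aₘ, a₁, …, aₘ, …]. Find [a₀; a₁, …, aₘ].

[32; 3, 1, 1, 3, 64]

a₀ = ⌊√1042⌋ = 32.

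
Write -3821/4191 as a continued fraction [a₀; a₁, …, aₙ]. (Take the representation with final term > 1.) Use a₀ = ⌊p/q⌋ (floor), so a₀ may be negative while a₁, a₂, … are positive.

-3821 = -1·4191 + 370
4191 = 11·370 + 121
370 = 3·121 + 7
121 = 17·7 + 2
7 = 3·2 + 1
2 = 2·1 + 0  (stop)
So -3821/4191 = [-1; 11, 3, 17, 3, 2].

[-1; 11, 3, 17, 3, 2]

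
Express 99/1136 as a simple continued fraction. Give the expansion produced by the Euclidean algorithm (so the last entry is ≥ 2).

[0; 11, 2, 9, 2, 2]

99 = 0·1136 + 99
1136 = 11·99 + 47
99 = 2·47 + 5
47 = 9·5 + 2
5 = 2·2 + 1
2 = 2·1 + 0  (stop)
So 99/1136 = [0; 11, 2, 9, 2, 2].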